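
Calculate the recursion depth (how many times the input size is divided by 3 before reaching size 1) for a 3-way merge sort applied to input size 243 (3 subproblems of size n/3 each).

For divide and conquer with division factor 3:

Problem sizes at each level:
Level 0: 243
Level 1: 81
Level 2: 27
Level 3: 9
Level 4: 3
Level 5: 1

The root is level 0 and the size-1 base case is level 5 (the tree spans levels 0 through 5, i.e. 6 levels counting the root), so the depth is the number of divisions: log_3(243) = 5

The recursion tree depth is log_3(243) = 5. At each level, the problem size is divided by 3, so it takes 5 divisions to reduce to a base case of size 1. The algorithm makes 3 recursive calls at each level.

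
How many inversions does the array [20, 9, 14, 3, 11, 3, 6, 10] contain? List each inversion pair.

Finding inversions in [20, 9, 14, 3, 11, 3, 6, 10]:

(0, 1): arr[0]=20 > arr[1]=9
(0, 2): arr[0]=20 > arr[2]=14
(0, 3): arr[0]=20 > arr[3]=3
(0, 4): arr[0]=20 > arr[4]=11
(0, 5): arr[0]=20 > arr[5]=3
(0, 6): arr[0]=20 > arr[6]=6
(0, 7): arr[0]=20 > arr[7]=10
(1, 3): arr[1]=9 > arr[3]=3
(1, 5): arr[1]=9 > arr[5]=3
(1, 6): arr[1]=9 > arr[6]=6
(2, 3): arr[2]=14 > arr[3]=3
(2, 4): arr[2]=14 > arr[4]=11
(2, 5): arr[2]=14 > arr[5]=3
(2, 6): arr[2]=14 > arr[6]=6
(2, 7): arr[2]=14 > arr[7]=10
(4, 5): arr[4]=11 > arr[5]=3
(4, 6): arr[4]=11 > arr[6]=6
(4, 7): arr[4]=11 > arr[7]=10

Total inversions: 18

The array has 18 inversion(s): (0,1), (0,2), (0,3), (0,4), (0,5), (0,6), (0,7), (1,3), (1,5), (1,6), (2,3), (2,4), (2,5), (2,6), (2,7), (4,5), (4,6), (4,7). Each pair (i,j) satisfies i < j and arr[i] > arr[j].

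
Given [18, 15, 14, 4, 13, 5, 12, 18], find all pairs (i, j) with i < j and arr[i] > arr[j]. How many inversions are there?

Finding inversions in [18, 15, 14, 4, 13, 5, 12, 18]:

(0, 1): arr[0]=18 > arr[1]=15
(0, 2): arr[0]=18 > arr[2]=14
(0, 3): arr[0]=18 > arr[3]=4
(0, 4): arr[0]=18 > arr[4]=13
(0, 5): arr[0]=18 > arr[5]=5
(0, 6): arr[0]=18 > arr[6]=12
(1, 2): arr[1]=15 > arr[2]=14
(1, 3): arr[1]=15 > arr[3]=4
(1, 4): arr[1]=15 > arr[4]=13
(1, 5): arr[1]=15 > arr[5]=5
(1, 6): arr[1]=15 > arr[6]=12
(2, 3): arr[2]=14 > arr[3]=4
(2, 4): arr[2]=14 > arr[4]=13
(2, 5): arr[2]=14 > arr[5]=5
(2, 6): arr[2]=14 > arr[6]=12
(4, 5): arr[4]=13 > arr[5]=5
(4, 6): arr[4]=13 > arr[6]=12

Total inversions: 17

The array has 17 inversion(s): (0,1), (0,2), (0,3), (0,4), (0,5), (0,6), (1,2), (1,3), (1,4), (1,5), (1,6), (2,3), (2,4), (2,5), (2,6), (4,5), (4,6). Each pair (i,j) satisfies i < j and arr[i] > arr[j].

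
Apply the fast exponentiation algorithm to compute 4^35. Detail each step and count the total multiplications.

Computing 4^35 by squaring (build up from 4^1; each line after the first costs one multiplication):

4^1 = 4
4^2 = (4^1)^2 = 4^2 = 16
4^4 = (4^2)^2 = 16^2 = 256
4^8 = (4^4)^2 = 256^2 = 65536
4^16 = (4^8)^2 = 65536^2 = 4294967296
4^17 = 4 * 4^16 = 4 * 4294967296 = 17179869184
4^34 = (4^17)^2 = 17179869184^2 = 295147905179352825856
4^35 = 4 * 4^34 = 4 * 295147905179352825856 = 1180591620717411303424

Result: 1180591620717411303424
Multiplications needed: 7 (7 lines after 4^1)

4^35 = 1180591620717411303424. Using exponentiation by squaring, this requires 7 multiplications. The key idea: if the exponent is even, square the half-power; if odd, multiply by the base once.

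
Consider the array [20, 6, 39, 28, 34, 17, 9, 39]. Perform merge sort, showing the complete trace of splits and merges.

Merge sort trace:

Split: [20, 6, 39, 28, 34, 17, 9, 39] -> [20, 6, 39, 28] and [34, 17, 9, 39]
  Split: [20, 6, 39, 28] -> [20, 6] and [39, 28]
    Split: [20, 6] -> [20] and [6]
    Merge: [20] + [6] -> [6, 20]
    Split: [39, 28] -> [39] and [28]
    Merge: [39] + [28] -> [28, 39]
  Merge: [6, 20] + [28, 39] -> [6, 20, 28, 39]
  Split: [34, 17, 9, 39] -> [34, 17] and [9, 39]
    Split: [34, 17] -> [34] and [17]
    Merge: [34] + [17] -> [17, 34]
    Split: [9, 39] -> [9] and [39]
    Merge: [9] + [39] -> [9, 39]
  Merge: [17, 34] + [9, 39] -> [9, 17, 34, 39]
Merge: [6, 20, 28, 39] + [9, 17, 34, 39] -> [6, 9, 17, 20, 28, 34, 39, 39]

Final sorted array: [6, 9, 17, 20, 28, 34, 39, 39]

The merge sort proceeds by recursively splitting the array and merging sorted halves.
After all merges, the sorted array is [6, 9, 17, 20, 28, 34, 39, 39].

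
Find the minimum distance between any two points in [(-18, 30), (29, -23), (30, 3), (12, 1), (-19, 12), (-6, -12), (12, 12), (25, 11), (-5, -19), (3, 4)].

Computing all pairwise distances among 10 points:

d((-18, 30), (29, -23)) = 70.8378
d((-18, 30), (30, 3)) = 55.0727
d((-18, 30), (12, 1)) = 41.7253
d((-18, 30), (-19, 12)) = 18.0278
d((-18, 30), (-6, -12)) = 43.6807
d((-18, 30), (12, 12)) = 34.9857
d((-18, 30), (25, 11)) = 47.0106
d((-18, 30), (-5, -19)) = 50.6952
d((-18, 30), (3, 4)) = 33.4215
d((29, -23), (30, 3)) = 26.0192
d((29, -23), (12, 1)) = 29.4109
d((29, -23), (-19, 12)) = 59.4054
d((29, -23), (-6, -12)) = 36.6879
d((29, -23), (12, 12)) = 38.9102
d((29, -23), (25, 11)) = 34.2345
d((29, -23), (-5, -19)) = 34.2345
d((29, -23), (3, 4)) = 37.4833
d((30, 3), (12, 1)) = 18.1108
d((30, 3), (-19, 12)) = 49.8197
d((30, 3), (-6, -12)) = 39.0
d((30, 3), (12, 12)) = 20.1246
d((30, 3), (25, 11)) = 9.434
d((30, 3), (-5, -19)) = 41.3401
d((30, 3), (3, 4)) = 27.0185
d((12, 1), (-19, 12)) = 32.8938
d((12, 1), (-6, -12)) = 22.2036
d((12, 1), (12, 12)) = 11.0
d((12, 1), (25, 11)) = 16.4012
d((12, 1), (-5, -19)) = 26.2488
d((12, 1), (3, 4)) = 9.4868
d((-19, 12), (-6, -12)) = 27.2947
d((-19, 12), (12, 12)) = 31.0
d((-19, 12), (25, 11)) = 44.0114
d((-19, 12), (-5, -19)) = 34.0147
d((-19, 12), (3, 4)) = 23.4094
d((-6, -12), (12, 12)) = 30.0
d((-6, -12), (25, 11)) = 38.6005
d((-6, -12), (-5, -19)) = 7.0711 <-- minimum
d((-6, -12), (3, 4)) = 18.3576
d((12, 12), (25, 11)) = 13.0384
d((12, 12), (-5, -19)) = 35.3553
d((12, 12), (3, 4)) = 12.0416
d((25, 11), (-5, -19)) = 42.4264
d((25, 11), (3, 4)) = 23.0868
d((-5, -19), (3, 4)) = 24.3516

Closest pair: (-6, -12) and (-5, -19) with distance 7.0711

The closest pair is (-6, -12) and (-5, -19) with Euclidean distance 7.0711. For 10 points, brute-force pairwise comparison is shown above. For large n, the divide-and-conquer algorithm (sort by x, recurse on halves, check the dividing strip) achieves O(n log n).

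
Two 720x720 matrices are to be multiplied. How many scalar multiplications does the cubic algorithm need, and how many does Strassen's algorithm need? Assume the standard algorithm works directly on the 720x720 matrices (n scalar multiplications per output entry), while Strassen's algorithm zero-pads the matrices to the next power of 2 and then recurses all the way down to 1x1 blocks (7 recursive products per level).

Matrix multiplication for 720x720 matrices:

Strassen's algorithm requires power-of-2 dimensions. Pad 720x720 to 1024x1024 (next power of 2).

Standard algorithm: 720^3 = 373248000 multiplications
Strassen's algorithm: 7^(log2(1024)) = 7^10 = 282475249 multiplications
Savings: 373248000 - 282475249 = 90772751 multiplications

Standard: 373248000 multiplications (720^3). Strassen: 282475249 multiplications (7^10, after padding to 1024x1024). Strassen reduces 8 recursive multiplications to 7 at each level.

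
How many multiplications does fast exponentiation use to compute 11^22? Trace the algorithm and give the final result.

Computing 11^22 by squaring (build up from 11^1; each line after the first costs one multiplication):

11^1 = 11
11^2 = (11^1)^2 = 11^2 = 121
11^4 = (11^2)^2 = 121^2 = 14641
11^5 = 11 * 11^4 = 11 * 14641 = 161051
11^10 = (11^5)^2 = 161051^2 = 25937424601
11^11 = 11 * 11^10 = 11 * 25937424601 = 285311670611
11^22 = (11^11)^2 = 285311670611^2 = 81402749386839761113321

Result: 81402749386839761113321
Multiplications needed: 6 (6 lines after 11^1)

11^22 = 81402749386839761113321. Using exponentiation by squaring, this requires 6 multiplications. The key idea: if the exponent is even, square the half-power; if odd, multiply by the base once.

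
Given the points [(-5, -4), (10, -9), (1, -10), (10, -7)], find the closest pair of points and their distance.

Computing all pairwise distances among 4 points:

d((-5, -4), (10, -9)) = 15.8114
d((-5, -4), (1, -10)) = 8.4853
d((-5, -4), (10, -7)) = 15.2971
d((10, -9), (1, -10)) = 9.0554
d((10, -9), (10, -7)) = 2.0 <-- minimum
d((1, -10), (10, -7)) = 9.4868

Closest pair: (10, -9) and (10, -7) with distance 2.0

The closest pair is (10, -9) and (10, -7) with Euclidean distance 2.0. For 4 points, brute-force pairwise comparison is shown above. For large n, the divide-and-conquer algorithm (sort by x, recurse on halves, check the dividing strip) achieves O(n log n).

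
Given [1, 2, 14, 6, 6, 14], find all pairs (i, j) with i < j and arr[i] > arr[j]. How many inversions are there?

Finding inversions in [1, 2, 14, 6, 6, 14]:

(2, 3): arr[2]=14 > arr[3]=6
(2, 4): arr[2]=14 > arr[4]=6

Total inversions: 2

The array has 2 inversion(s): (2,3), (2,4). Each pair (i,j) satisfies i < j and arr[i] > arr[j].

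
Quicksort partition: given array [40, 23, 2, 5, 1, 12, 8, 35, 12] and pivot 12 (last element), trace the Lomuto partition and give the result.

Lomuto partition with pivot = 12:

Initial array: [40, 23, 2, 5, 1, 12, 8, 35, 12]

arr[0]=40 > 12: no swap
arr[1]=23 > 12: no swap
arr[2]=2 <= 12: swap with position 0, array becomes [2, 23, 40, 5, 1, 12, 8, 35, 12]
arr[3]=5 <= 12: swap with position 1, array becomes [2, 5, 40, 23, 1, 12, 8, 35, 12]
arr[4]=1 <= 12: swap with position 2, array becomes [2, 5, 1, 23, 40, 12, 8, 35, 12]
arr[5]=12 <= 12: swap with position 3, array becomes [2, 5, 1, 12, 40, 23, 8, 35, 12]
arr[6]=8 <= 12: swap with position 4, array becomes [2, 5, 1, 12, 8, 23, 40, 35, 12]
arr[7]=35 > 12: no swap

Place pivot at position 5: [2, 5, 1, 12, 8, 12, 40, 35, 23]
Pivot position: 5

After partitioning with pivot 12, the array becomes [2, 5, 1, 12, 8, 12, 40, 35, 23]. The pivot is placed at index 5. All elements to the left of the pivot are <= 12, and all elements to the right are > 12.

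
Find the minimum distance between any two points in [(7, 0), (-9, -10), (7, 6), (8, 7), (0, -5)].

Computing all pairwise distances among 5 points:

d((7, 0), (-9, -10)) = 18.868
d((7, 0), (7, 6)) = 6.0
d((7, 0), (8, 7)) = 7.0711
d((7, 0), (0, -5)) = 8.6023
d((-9, -10), (7, 6)) = 22.6274
d((-9, -10), (8, 7)) = 24.0416
d((-9, -10), (0, -5)) = 10.2956
d((7, 6), (8, 7)) = 1.4142 <-- minimum
d((7, 6), (0, -5)) = 13.0384
d((8, 7), (0, -5)) = 14.4222

Closest pair: (7, 6) and (8, 7) with distance 1.4142

The closest pair is (7, 6) and (8, 7) with Euclidean distance 1.4142. For 5 points, brute-force pairwise comparison is shown above. For large n, the divide-and-conquer algorithm (sort by x, recurse on halves, check the dividing strip) achieves O(n log n).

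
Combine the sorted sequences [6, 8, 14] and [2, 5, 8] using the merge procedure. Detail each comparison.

Merging process:

Compare 6 vs 2: take 2 from right. Merged: [2]
Compare 6 vs 5: take 5 from right. Merged: [2, 5]
Compare 6 vs 8: take 6 from left. Merged: [2, 5, 6]
Compare 8 vs 8: take 8 from left. Merged: [2, 5, 6, 8]
Compare 14 vs 8: take 8 from right. Merged: [2, 5, 6, 8, 8]
Append remaining from left: [14]. Merged: [2, 5, 6, 8, 8, 14]

Final merged array: [2, 5, 6, 8, 8, 14]
Total comparisons: 5

The merged array is [2, 5, 6, 8, 8, 14], requiring 5 comparisons. The merge step runs in O(n) time where n is the total number of elements.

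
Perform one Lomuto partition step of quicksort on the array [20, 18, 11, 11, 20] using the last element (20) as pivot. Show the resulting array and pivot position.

Lomuto partition with pivot = 20:

Initial array: [20, 18, 11, 11, 20]

arr[0]=20 <= 20: swap with position 0, array becomes [20, 18, 11, 11, 20]
arr[1]=18 <= 20: swap with position 1, array becomes [20, 18, 11, 11, 20]
arr[2]=11 <= 20: swap with position 2, array becomes [20, 18, 11, 11, 20]
arr[3]=11 <= 20: swap with position 3, array becomes [20, 18, 11, 11, 20]

Place pivot at position 4: [20, 18, 11, 11, 20]
Pivot position: 4

After partitioning with pivot 20, the array becomes [20, 18, 11, 11, 20]. The pivot is placed at index 4. All elements to the left of the pivot are <= 20, and all elements to the right are > 20.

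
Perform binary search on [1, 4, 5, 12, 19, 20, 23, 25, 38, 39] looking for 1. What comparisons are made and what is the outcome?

Binary search for 1 in [1, 4, 5, 12, 19, 20, 23, 25, 38, 39]:

lo=0, hi=9, mid=4, arr[mid]=19 -> 19 > 1, search left half
lo=0, hi=3, mid=1, arr[mid]=4 -> 4 > 1, search left half
lo=0, hi=0, mid=0, arr[mid]=1 -> Found target at index 0!

Binary search finds 1 at index 0 after 3 comparisons. The search repeatedly halves the search space by comparing with the middle element.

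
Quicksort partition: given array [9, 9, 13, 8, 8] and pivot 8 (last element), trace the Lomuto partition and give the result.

Lomuto partition with pivot = 8:

Initial array: [9, 9, 13, 8, 8]

arr[0]=9 > 8: no swap
arr[1]=9 > 8: no swap
arr[2]=13 > 8: no swap
arr[3]=8 <= 8: swap with position 0, array becomes [8, 9, 13, 9, 8]

Place pivot at position 1: [8, 8, 13, 9, 9]
Pivot position: 1

After partitioning with pivot 8, the array becomes [8, 8, 13, 9, 9]. The pivot is placed at index 1. All elements to the left of the pivot are <= 8, and all elements to the right are > 8.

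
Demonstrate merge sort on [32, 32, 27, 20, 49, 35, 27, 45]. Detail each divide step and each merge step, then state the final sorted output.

Merge sort trace:

Split: [32, 32, 27, 20, 49, 35, 27, 45] -> [32, 32, 27, 20] and [49, 35, 27, 45]
  Split: [32, 32, 27, 20] -> [32, 32] and [27, 20]
    Split: [32, 32] -> [32] and [32]
    Merge: [32] + [32] -> [32, 32]
    Split: [27, 20] -> [27] and [20]
    Merge: [27] + [20] -> [20, 27]
  Merge: [32, 32] + [20, 27] -> [20, 27, 32, 32]
  Split: [49, 35, 27, 45] -> [49, 35] and [27, 45]
    Split: [49, 35] -> [49] and [35]
    Merge: [49] + [35] -> [35, 49]
    Split: [27, 45] -> [27] and [45]
    Merge: [27] + [45] -> [27, 45]
  Merge: [35, 49] + [27, 45] -> [27, 35, 45, 49]
Merge: [20, 27, 32, 32] + [27, 35, 45, 49] -> [20, 27, 27, 32, 32, 35, 45, 49]

Final sorted array: [20, 27, 27, 32, 32, 35, 45, 49]

The merge sort proceeds by recursively splitting the array and merging sorted halves.
After all merges, the sorted array is [20, 27, 27, 32, 32, 35, 45, 49].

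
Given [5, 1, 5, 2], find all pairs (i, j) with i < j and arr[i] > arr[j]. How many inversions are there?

Finding inversions in [5, 1, 5, 2]:

(0, 1): arr[0]=5 > arr[1]=1
(0, 3): arr[0]=5 > arr[3]=2
(2, 3): arr[2]=5 > arr[3]=2

Total inversions: 3

The array has 3 inversion(s): (0,1), (0,3), (2,3). Each pair (i,j) satisfies i < j and arr[i] > arr[j].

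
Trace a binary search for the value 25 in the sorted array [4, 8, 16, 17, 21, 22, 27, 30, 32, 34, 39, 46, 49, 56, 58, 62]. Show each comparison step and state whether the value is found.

Binary search for 25 in [4, 8, 16, 17, 21, 22, 27, 30, 32, 34, 39, 46, 49, 56, 58, 62]:

lo=0, hi=15, mid=7, arr[mid]=30 -> 30 > 25, search left half
lo=0, hi=6, mid=3, arr[mid]=17 -> 17 < 25, search right half
lo=4, hi=6, mid=5, arr[mid]=22 -> 22 < 25, search right half
lo=6, hi=6, mid=6, arr[mid]=27 -> 27 > 25, search left half
lo=6 > hi=5, target 25 not found

Binary search determines that 25 is not in the array after 4 comparisons. The search space was exhausted without finding the target.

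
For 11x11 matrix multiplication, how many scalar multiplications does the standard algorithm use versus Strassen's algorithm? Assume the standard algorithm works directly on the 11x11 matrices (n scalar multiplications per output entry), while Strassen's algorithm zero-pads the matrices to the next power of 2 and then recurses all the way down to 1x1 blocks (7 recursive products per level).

Matrix multiplication for 11x11 matrices:

Strassen's algorithm requires power-of-2 dimensions. Pad 11x11 to 16x16 (next power of 2).

Standard algorithm: 11^3 = 1331 multiplications
Strassen's algorithm: 7^(log2(16)) = 7^4 = 2401 multiplications
Difference: 1331 - 2401 = -1070 (Strassen uses MORE here due to padding overhead — for small or just-over-power-of-2 n, padding can outweigh the per-level savings)

Standard: 1331 multiplications (11^3). Strassen: 2401 multiplications (7^4, after padding to 16x16). Strassen reduces 8 recursive multiplications to 7 at each level.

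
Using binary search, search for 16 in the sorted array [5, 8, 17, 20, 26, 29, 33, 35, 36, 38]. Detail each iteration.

Binary search for 16 in [5, 8, 17, 20, 26, 29, 33, 35, 36, 38]:

lo=0, hi=9, mid=4, arr[mid]=26 -> 26 > 16, search left half
lo=0, hi=3, mid=1, arr[mid]=8 -> 8 < 16, search right half
lo=2, hi=3, mid=2, arr[mid]=17 -> 17 > 16, search left half
lo=2 > hi=1, target 16 not found

Binary search determines that 16 is not in the array after 3 comparisons. The search space was exhausted without finding the target.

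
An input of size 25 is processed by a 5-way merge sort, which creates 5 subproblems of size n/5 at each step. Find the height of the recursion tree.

For divide and conquer with division factor 5:

Problem sizes at each level:
Level 0: 25
Level 1: 5
Level 2: 1

The root is level 0 and the size-1 base case is level 2 (the tree spans levels 0 through 2, i.e. 3 levels counting the root), so the depth is the number of divisions: log_5(25) = 2

The recursion tree depth is log_5(25) = 2. At each level, the problem size is divided by 5, so it takes 2 divisions to reduce to a base case of size 1. The algorithm makes 5 recursive calls at each level.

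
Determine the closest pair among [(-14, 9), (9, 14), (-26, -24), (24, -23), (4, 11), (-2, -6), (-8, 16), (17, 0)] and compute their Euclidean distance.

Computing all pairwise distances among 8 points:

d((-14, 9), (9, 14)) = 23.5372
d((-14, 9), (-26, -24)) = 35.1141
d((-14, 9), (24, -23)) = 49.679
d((-14, 9), (4, 11)) = 18.1108
d((-14, 9), (-2, -6)) = 19.2094
d((-14, 9), (-8, 16)) = 9.2195
d((-14, 9), (17, 0)) = 32.28
d((9, 14), (-26, -24)) = 51.6624
d((9, 14), (24, -23)) = 39.9249
d((9, 14), (4, 11)) = 5.831 <-- minimum
d((9, 14), (-2, -6)) = 22.8254
d((9, 14), (-8, 16)) = 17.1172
d((9, 14), (17, 0)) = 16.1245
d((-26, -24), (24, -23)) = 50.01
d((-26, -24), (4, 11)) = 46.0977
d((-26, -24), (-2, -6)) = 30.0
d((-26, -24), (-8, 16)) = 43.8634
d((-26, -24), (17, 0)) = 49.2443
d((24, -23), (4, 11)) = 39.4462
d((24, -23), (-2, -6)) = 31.0644
d((24, -23), (-8, 16)) = 50.448
d((24, -23), (17, 0)) = 24.0416
d((4, 11), (-2, -6)) = 18.0278
d((4, 11), (-8, 16)) = 13.0
d((4, 11), (17, 0)) = 17.0294
d((-2, -6), (-8, 16)) = 22.8035
d((-2, -6), (17, 0)) = 19.9249
d((-8, 16), (17, 0)) = 29.6816

Closest pair: (9, 14) and (4, 11) with distance 5.831

The closest pair is (9, 14) and (4, 11) with Euclidean distance 5.831. For 8 points, brute-force pairwise comparison is shown above. For large n, the divide-and-conquer algorithm (sort by x, recurse on halves, check the dividing strip) achieves O(n log n).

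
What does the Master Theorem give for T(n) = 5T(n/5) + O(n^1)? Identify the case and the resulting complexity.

Master Theorem for T(n) = 5T(n/5) + O(n^1):

a = 5, b = 5, c = 1
log_b(a) = log_5(5) = 1.0000

Case 2: c = 1 = log_5(5) = 1.0000
T(n) = O(n^1 log n) = O(n log n)

For T(n) = 5T(n/5) + O(n^1): log_5(5) = 1.0000. This is Case 2 of the Master Theorem (c = log_b(a), equal work at all levels), giving O(n log n).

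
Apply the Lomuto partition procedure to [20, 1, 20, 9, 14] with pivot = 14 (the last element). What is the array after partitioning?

Lomuto partition with pivot = 14:

Initial array: [20, 1, 20, 9, 14]

arr[0]=20 > 14: no swap
arr[1]=1 <= 14: swap with position 0, array becomes [1, 20, 20, 9, 14]
arr[2]=20 > 14: no swap
arr[3]=9 <= 14: swap with position 1, array becomes [1, 9, 20, 20, 14]

Place pivot at position 2: [1, 9, 14, 20, 20]
Pivot position: 2

After partitioning with pivot 14, the array becomes [1, 9, 14, 20, 20]. The pivot is placed at index 2. All elements to the left of the pivot are <= 14, and all elements to the right are > 14.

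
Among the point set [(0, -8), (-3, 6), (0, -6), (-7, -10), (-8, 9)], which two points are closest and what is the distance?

Computing all pairwise distances among 5 points:

d((0, -8), (-3, 6)) = 14.3178
d((0, -8), (0, -6)) = 2.0 <-- minimum
d((0, -8), (-7, -10)) = 7.2801
d((0, -8), (-8, 9)) = 18.7883
d((-3, 6), (0, -6)) = 12.3693
d((-3, 6), (-7, -10)) = 16.4924
d((-3, 6), (-8, 9)) = 5.831
d((0, -6), (-7, -10)) = 8.0623
d((0, -6), (-8, 9)) = 17.0
d((-7, -10), (-8, 9)) = 19.0263

Closest pair: (0, -8) and (0, -6) with distance 2.0

The closest pair is (0, -8) and (0, -6) with Euclidean distance 2.0. For 5 points, brute-force pairwise comparison is shown above. For large n, the divide-and-conquer algorithm (sort by x, recurse on halves, check the dividing strip) achieves O(n log n).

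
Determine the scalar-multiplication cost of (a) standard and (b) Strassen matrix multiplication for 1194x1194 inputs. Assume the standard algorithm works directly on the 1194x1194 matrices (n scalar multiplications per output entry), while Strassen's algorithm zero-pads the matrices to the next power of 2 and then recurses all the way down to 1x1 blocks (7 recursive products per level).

Matrix multiplication for 1194x1194 matrices:

Strassen's algorithm requires power-of-2 dimensions. Pad 1194x1194 to 2048x2048 (next power of 2).

Standard algorithm: 1194^3 = 1702209384 multiplications
Strassen's algorithm: 7^(log2(2048)) = 7^11 = 1977326743 multiplications
Difference: 1702209384 - 1977326743 = -275117359 (Strassen uses MORE here due to padding overhead — for small or just-over-power-of-2 n, padding can outweigh the per-level savings)

Standard: 1702209384 multiplications (1194^3). Strassen: 1977326743 multiplications (7^11, after padding to 2048x2048). Strassen reduces 8 recursive multiplications to 7 at each level.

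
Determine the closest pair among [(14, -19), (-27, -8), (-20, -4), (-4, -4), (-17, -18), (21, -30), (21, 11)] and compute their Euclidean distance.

Computing all pairwise distances among 7 points:

d((14, -19), (-27, -8)) = 42.45
d((14, -19), (-20, -4)) = 37.1618
d((14, -19), (-4, -4)) = 23.4307
d((14, -19), (-17, -18)) = 31.0161
d((14, -19), (21, -30)) = 13.0384
d((14, -19), (21, 11)) = 30.8058
d((-27, -8), (-20, -4)) = 8.0623 <-- minimum
d((-27, -8), (-4, -4)) = 23.3452
d((-27, -8), (-17, -18)) = 14.1421
d((-27, -8), (21, -30)) = 52.8015
d((-27, -8), (21, 11)) = 51.6236
d((-20, -4), (-4, -4)) = 16.0
d((-20, -4), (-17, -18)) = 14.3178
d((-20, -4), (21, -30)) = 48.5489
d((-20, -4), (21, 11)) = 43.6578
d((-4, -4), (-17, -18)) = 19.105
d((-4, -4), (21, -30)) = 36.0694
d((-4, -4), (21, 11)) = 29.1548
d((-17, -18), (21, -30)) = 39.8497
d((-17, -18), (21, 11)) = 47.8017
d((21, -30), (21, 11)) = 41.0

Closest pair: (-27, -8) and (-20, -4) with distance 8.0623

The closest pair is (-27, -8) and (-20, -4) with Euclidean distance 8.0623. For 7 points, brute-force pairwise comparison is shown above. For large n, the divide-and-conquer algorithm (sort by x, recurse on halves, check the dividing strip) achieves O(n log n).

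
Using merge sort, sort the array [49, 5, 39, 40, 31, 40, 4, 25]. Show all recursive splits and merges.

Merge sort trace:

Split: [49, 5, 39, 40, 31, 40, 4, 25] -> [49, 5, 39, 40] and [31, 40, 4, 25]
  Split: [49, 5, 39, 40] -> [49, 5] and [39, 40]
    Split: [49, 5] -> [49] and [5]
    Merge: [49] + [5] -> [5, 49]
    Split: [39, 40] -> [39] and [40]
    Merge: [39] + [40] -> [39, 40]
  Merge: [5, 49] + [39, 40] -> [5, 39, 40, 49]
  Split: [31, 40, 4, 25] -> [31, 40] and [4, 25]
    Split: [31, 40] -> [31] and [40]
    Merge: [31] + [40] -> [31, 40]
    Split: [4, 25] -> [4] and [25]
    Merge: [4] + [25] -> [4, 25]
  Merge: [31, 40] + [4, 25] -> [4, 25, 31, 40]
Merge: [5, 39, 40, 49] + [4, 25, 31, 40] -> [4, 5, 25, 31, 39, 40, 40, 49]

Final sorted array: [4, 5, 25, 31, 39, 40, 40, 49]

The merge sort proceeds by recursively splitting the array and merging sorted halves.
After all merges, the sorted array is [4, 5, 25, 31, 39, 40, 40, 49].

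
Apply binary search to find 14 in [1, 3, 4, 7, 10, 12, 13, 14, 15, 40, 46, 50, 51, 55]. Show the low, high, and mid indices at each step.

Binary search for 14 in [1, 3, 4, 7, 10, 12, 13, 14, 15, 40, 46, 50, 51, 55]:

lo=0, hi=13, mid=6, arr[mid]=13 -> 13 < 14, search right half
lo=7, hi=13, mid=10, arr[mid]=46 -> 46 > 14, search left half
lo=7, hi=9, mid=8, arr[mid]=15 -> 15 > 14, search left half
lo=7, hi=7, mid=7, arr[mid]=14 -> Found target at index 7!

Binary search finds 14 at index 7 after 4 comparisons. The search repeatedly halves the search space by comparing with the middle element.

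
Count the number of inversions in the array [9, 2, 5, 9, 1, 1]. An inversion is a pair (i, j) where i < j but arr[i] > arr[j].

Finding inversions in [9, 2, 5, 9, 1, 1]:

(0, 1): arr[0]=9 > arr[1]=2
(0, 2): arr[0]=9 > arr[2]=5
(0, 4): arr[0]=9 > arr[4]=1
(0, 5): arr[0]=9 > arr[5]=1
(1, 4): arr[1]=2 > arr[4]=1
(1, 5): arr[1]=2 > arr[5]=1
(2, 4): arr[2]=5 > arr[4]=1
(2, 5): arr[2]=5 > arr[5]=1
(3, 4): arr[3]=9 > arr[4]=1
(3, 5): arr[3]=9 > arr[5]=1

Total inversions: 10

The array has 10 inversion(s): (0,1), (0,2), (0,4), (0,5), (1,4), (1,5), (2,4), (2,5), (3,4), (3,5). Each pair (i,j) satisfies i < j and arr[i] > arr[j].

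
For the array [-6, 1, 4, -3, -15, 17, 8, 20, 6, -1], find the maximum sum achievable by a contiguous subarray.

Using Kadane's algorithm on [-6, 1, 4, -3, -15, 17, 8, 20, 6, -1]:

Scanning through the array:
Position 1 (value 1): max_ending_here = 1, max_so_far = 1
Position 2 (value 4): max_ending_here = 5, max_so_far = 5
Position 3 (value -3): max_ending_here = 2, max_so_far = 5
Position 4 (value -15): max_ending_here = -13, max_so_far = 5
Position 5 (value 17): max_ending_here = 17, max_so_far = 17
Position 6 (value 8): max_ending_here = 25, max_so_far = 25
Position 7 (value 20): max_ending_here = 45, max_so_far = 45
Position 8 (value 6): max_ending_here = 51, max_so_far = 51
Position 9 (value -1): max_ending_here = 50, max_so_far = 51

Maximum subarray: [17, 8, 20, 6]
Maximum sum: 51

The maximum subarray is [17, 8, 20, 6] with sum 51. This subarray runs from index 5 to index 8.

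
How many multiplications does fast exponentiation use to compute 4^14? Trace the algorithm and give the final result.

Computing 4^14 by squaring (build up from 4^1; each line after the first costs one multiplication):

4^1 = 4
4^2 = (4^1)^2 = 4^2 = 16
4^3 = 4 * 4^2 = 4 * 16 = 64
4^6 = (4^3)^2 = 64^2 = 4096
4^7 = 4 * 4^6 = 4 * 4096 = 16384
4^14 = (4^7)^2 = 16384^2 = 268435456

Result: 268435456
Multiplications needed: 5 (5 lines after 4^1)

4^14 = 268435456. Using exponentiation by squaring, this requires 5 multiplications. The key idea: if the exponent is even, square the half-power; if odd, multiply by the base once.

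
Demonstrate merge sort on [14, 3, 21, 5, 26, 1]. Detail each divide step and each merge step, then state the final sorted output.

Merge sort trace:

Split: [14, 3, 21, 5, 26, 1] -> [14, 3, 21] and [5, 26, 1]
  Split: [14, 3, 21] -> [14] and [3, 21]
    Split: [3, 21] -> [3] and [21]
    Merge: [3] + [21] -> [3, 21]
  Merge: [14] + [3, 21] -> [3, 14, 21]
  Split: [5, 26, 1] -> [5] and [26, 1]
    Split: [26, 1] -> [26] and [1]
    Merge: [26] + [1] -> [1, 26]
  Merge: [5] + [1, 26] -> [1, 5, 26]
Merge: [3, 14, 21] + [1, 5, 26] -> [1, 3, 5, 14, 21, 26]

Final sorted array: [1, 3, 5, 14, 21, 26]

The merge sort proceeds by recursively splitting the array and merging sorted halves.
After all merges, the sorted array is [1, 3, 5, 14, 21, 26].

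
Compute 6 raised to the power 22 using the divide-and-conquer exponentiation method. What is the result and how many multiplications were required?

Computing 6^22 by squaring (build up from 6^1; each line after the first costs one multiplication):

6^1 = 6
6^2 = (6^1)^2 = 6^2 = 36
6^4 = (6^2)^2 = 36^2 = 1296
6^5 = 6 * 6^4 = 6 * 1296 = 7776
6^10 = (6^5)^2 = 7776^2 = 60466176
6^11 = 6 * 6^10 = 6 * 60466176 = 362797056
6^22 = (6^11)^2 = 362797056^2 = 131621703842267136

Result: 131621703842267136
Multiplications needed: 6 (6 lines after 6^1)

6^22 = 131621703842267136. Using exponentiation by squaring, this requires 6 multiplications. The key idea: if the exponent is even, square the half-power; if odd, multiply by the base once.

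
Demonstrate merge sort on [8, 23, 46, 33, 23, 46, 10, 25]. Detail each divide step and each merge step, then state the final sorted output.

Merge sort trace:

Split: [8, 23, 46, 33, 23, 46, 10, 25] -> [8, 23, 46, 33] and [23, 46, 10, 25]
  Split: [8, 23, 46, 33] -> [8, 23] and [46, 33]
    Split: [8, 23] -> [8] and [23]
    Merge: [8] + [23] -> [8, 23]
    Split: [46, 33] -> [46] and [33]
    Merge: [46] + [33] -> [33, 46]
  Merge: [8, 23] + [33, 46] -> [8, 23, 33, 46]
  Split: [23, 46, 10, 25] -> [23, 46] and [10, 25]
    Split: [23, 46] -> [23] and [46]
    Merge: [23] + [46] -> [23, 46]
    Split: [10, 25] -> [10] and [25]
    Merge: [10] + [25] -> [10, 25]
  Merge: [23, 46] + [10, 25] -> [10, 23, 25, 46]
Merge: [8, 23, 33, 46] + [10, 23, 25, 46] -> [8, 10, 23, 23, 25, 33, 46, 46]

Final sorted array: [8, 10, 23, 23, 25, 33, 46, 46]

The merge sort proceeds by recursively splitting the array and merging sorted halves.
After all merges, the sorted array is [8, 10, 23, 23, 25, 33, 46, 46].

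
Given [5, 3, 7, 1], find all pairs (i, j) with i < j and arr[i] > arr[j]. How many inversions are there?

Finding inversions in [5, 3, 7, 1]:

(0, 1): arr[0]=5 > arr[1]=3
(0, 3): arr[0]=5 > arr[3]=1
(1, 3): arr[1]=3 > arr[3]=1
(2, 3): arr[2]=7 > arr[3]=1

Total inversions: 4

The array has 4 inversion(s): (0,1), (0,3), (1,3), (2,3). Each pair (i,j) satisfies i < j and arr[i] > arr[j].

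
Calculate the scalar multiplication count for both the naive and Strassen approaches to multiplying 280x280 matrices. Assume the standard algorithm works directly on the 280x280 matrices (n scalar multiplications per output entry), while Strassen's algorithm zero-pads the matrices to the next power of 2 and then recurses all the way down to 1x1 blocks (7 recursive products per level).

Matrix multiplication for 280x280 matrices:

Strassen's algorithm requires power-of-2 dimensions. Pad 280x280 to 512x512 (next power of 2).

Standard algorithm: 280^3 = 21952000 multiplications
Strassen's algorithm: 7^(log2(512)) = 7^9 = 40353607 multiplications
Difference: 21952000 - 40353607 = -18401607 (Strassen uses MORE here due to padding overhead — for small or just-over-power-of-2 n, padding can outweigh the per-level savings)

Standard: 21952000 multiplications (280^3). Strassen: 40353607 multiplications (7^9, after padding to 512x512). Strassen reduces 8 recursive multiplications to 7 at each level.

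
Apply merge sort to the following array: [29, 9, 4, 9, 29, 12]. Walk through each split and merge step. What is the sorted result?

Merge sort trace:

Split: [29, 9, 4, 9, 29, 12] -> [29, 9, 4] and [9, 29, 12]
  Split: [29, 9, 4] -> [29] and [9, 4]
    Split: [9, 4] -> [9] and [4]
    Merge: [9] + [4] -> [4, 9]
  Merge: [29] + [4, 9] -> [4, 9, 29]
  Split: [9, 29, 12] -> [9] and [29, 12]
    Split: [29, 12] -> [29] and [12]
    Merge: [29] + [12] -> [12, 29]
  Merge: [9] + [12, 29] -> [9, 12, 29]
Merge: [4, 9, 29] + [9, 12, 29] -> [4, 9, 9, 12, 29, 29]

Final sorted array: [4, 9, 9, 12, 29, 29]

The merge sort proceeds by recursively splitting the array and merging sorted halves.
After all merges, the sorted array is [4, 9, 9, 12, 29, 29].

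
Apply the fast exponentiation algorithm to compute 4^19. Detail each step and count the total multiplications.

Computing 4^19 by squaring (build up from 4^1; each line after the first costs one multiplication):

4^1 = 4
4^2 = (4^1)^2 = 4^2 = 16
4^4 = (4^2)^2 = 16^2 = 256
4^8 = (4^4)^2 = 256^2 = 65536
4^9 = 4 * 4^8 = 4 * 65536 = 262144
4^18 = (4^9)^2 = 262144^2 = 68719476736
4^19 = 4 * 4^18 = 4 * 68719476736 = 274877906944

Result: 274877906944
Multiplications needed: 6 (6 lines after 4^1)

4^19 = 274877906944. Using exponentiation by squaring, this requires 6 multiplications. The key idea: if the exponent is even, square the half-power; if odd, multiply by the base once.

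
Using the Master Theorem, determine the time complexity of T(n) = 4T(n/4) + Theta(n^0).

Master Theorem for T(n) = 4T(n/4) + O(n^0):

a = 4, b = 4, c = 0
log_b(a) = log_4(4) = 1.0000

Case 1: c = 0 < log_4(4) = 1.0000
T(n) = O(n^(log_4 4)) = O(n)

For T(n) = 4T(n/4) + O(n^0): log_4(4) = 1.0000. This is Case 1 of the Master Theorem (c < log_b(a), work dominated by leaves), giving O(n).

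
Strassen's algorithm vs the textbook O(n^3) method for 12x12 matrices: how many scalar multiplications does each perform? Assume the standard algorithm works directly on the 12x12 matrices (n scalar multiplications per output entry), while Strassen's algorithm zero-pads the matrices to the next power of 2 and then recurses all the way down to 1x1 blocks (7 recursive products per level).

Matrix multiplication for 12x12 matrices:

Strassen's algorithm requires power-of-2 dimensions. Pad 12x12 to 16x16 (next power of 2).

Standard algorithm: 12^3 = 1728 multiplications
Strassen's algorithm: 7^(log2(16)) = 7^4 = 2401 multiplications
Difference: 1728 - 2401 = -673 (Strassen uses MORE here due to padding overhead — for small or just-over-power-of-2 n, padding can outweigh the per-level savings)

Standard: 1728 multiplications (12^3). Strassen: 2401 multiplications (7^4, after padding to 16x16). Strassen reduces 8 recursive multiplications to 7 at each level.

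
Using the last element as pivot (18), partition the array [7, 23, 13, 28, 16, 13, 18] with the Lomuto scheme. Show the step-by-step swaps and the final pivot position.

Lomuto partition with pivot = 18:

Initial array: [7, 23, 13, 28, 16, 13, 18]

arr[0]=7 <= 18: swap with position 0, array becomes [7, 23, 13, 28, 16, 13, 18]
arr[1]=23 > 18: no swap
arr[2]=13 <= 18: swap with position 1, array becomes [7, 13, 23, 28, 16, 13, 18]
arr[3]=28 > 18: no swap
arr[4]=16 <= 18: swap with position 2, array becomes [7, 13, 16, 28, 23, 13, 18]
arr[5]=13 <= 18: swap with position 3, array becomes [7, 13, 16, 13, 23, 28, 18]

Place pivot at position 4: [7, 13, 16, 13, 18, 28, 23]
Pivot position: 4

After partitioning with pivot 18, the array becomes [7, 13, 16, 13, 18, 28, 23]. The pivot is placed at index 4. All elements to the left of the pivot are <= 18, and all elements to the right are > 18.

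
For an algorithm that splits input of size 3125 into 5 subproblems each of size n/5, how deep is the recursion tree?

For divide and conquer with division factor 5:

Problem sizes at each level:
Level 0: 3125
Level 1: 625
Level 2: 125
Level 3: 25
Level 4: 5
Level 5: 1

The root is level 0 and the size-1 base case is level 5 (the tree spans levels 0 through 5, i.e. 6 levels counting the root), so the depth is the number of divisions: log_5(3125) = 5

The recursion tree depth is log_5(3125) = 5. At each level, the problem size is divided by 5, so it takes 5 divisions to reduce to a base case of size 1. The algorithm makes 5 recursive calls at each level.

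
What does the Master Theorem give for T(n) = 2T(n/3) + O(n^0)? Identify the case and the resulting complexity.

Master Theorem for T(n) = 2T(n/3) + O(n^0):

a = 2, b = 3, c = 0
log_b(a) = log_3(2) = 0.6309

Case 1: c = 0 < log_3(2) = 0.6309
T(n) = O(n^(log_3 2))

For T(n) = 2T(n/3) + O(n^0): log_3(2) = 0.6309. This is Case 1 of the Master Theorem (c < log_b(a), work dominated by leaves), giving O(n^(log_3 2)).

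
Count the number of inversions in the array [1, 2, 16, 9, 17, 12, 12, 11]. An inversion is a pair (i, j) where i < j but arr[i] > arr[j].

Finding inversions in [1, 2, 16, 9, 17, 12, 12, 11]:

(2, 3): arr[2]=16 > arr[3]=9
(2, 5): arr[2]=16 > arr[5]=12
(2, 6): arr[2]=16 > arr[6]=12
(2, 7): arr[2]=16 > arr[7]=11
(4, 5): arr[4]=17 > arr[5]=12
(4, 6): arr[4]=17 > arr[6]=12
(4, 7): arr[4]=17 > arr[7]=11
(5, 7): arr[5]=12 > arr[7]=11
(6, 7): arr[6]=12 > arr[7]=11

Total inversions: 9

The array has 9 inversion(s): (2,3), (2,5), (2,6), (2,7), (4,5), (4,6), (4,7), (5,7), (6,7). Each pair (i,j) satisfies i < j and arr[i] > arr[j].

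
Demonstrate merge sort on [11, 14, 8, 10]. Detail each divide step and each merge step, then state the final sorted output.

Merge sort trace:

Split: [11, 14, 8, 10] -> [11, 14] and [8, 10]
  Split: [11, 14] -> [11] and [14]
  Merge: [11] + [14] -> [11, 14]
  Split: [8, 10] -> [8] and [10]
  Merge: [8] + [10] -> [8, 10]
Merge: [11, 14] + [8, 10] -> [8, 10, 11, 14]

Final sorted array: [8, 10, 11, 14]

The merge sort proceeds by recursively splitting the array and merging sorted halves.
After all merges, the sorted array is [8, 10, 11, 14].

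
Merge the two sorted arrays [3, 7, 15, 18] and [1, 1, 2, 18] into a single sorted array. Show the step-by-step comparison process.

Merging process:

Compare 3 vs 1: take 1 from right. Merged: [1]
Compare 3 vs 1: take 1 from right. Merged: [1, 1]
Compare 3 vs 2: take 2 from right. Merged: [1, 1, 2]
Compare 3 vs 18: take 3 from left. Merged: [1, 1, 2, 3]
Compare 7 vs 18: take 7 from left. Merged: [1, 1, 2, 3, 7]
Compare 15 vs 18: take 15 from left. Merged: [1, 1, 2, 3, 7, 15]
Compare 18 vs 18: take 18 from left. Merged: [1, 1, 2, 3, 7, 15, 18]
Append remaining from right: [18]. Merged: [1, 1, 2, 3, 7, 15, 18, 18]

Final merged array: [1, 1, 2, 3, 7, 15, 18, 18]
Total comparisons: 7

The merged array is [1, 1, 2, 3, 7, 15, 18, 18], requiring 7 comparisons. The merge step runs in O(n) time where n is the total number of elements.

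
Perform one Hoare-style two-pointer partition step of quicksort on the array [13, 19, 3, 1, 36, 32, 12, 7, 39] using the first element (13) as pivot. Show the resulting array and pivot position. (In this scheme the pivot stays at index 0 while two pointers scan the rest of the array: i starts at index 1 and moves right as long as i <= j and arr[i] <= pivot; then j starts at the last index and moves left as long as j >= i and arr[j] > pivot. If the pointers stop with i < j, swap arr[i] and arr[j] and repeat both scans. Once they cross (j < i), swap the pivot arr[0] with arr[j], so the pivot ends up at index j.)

Hoare-style two-pointer partition with pivot = 13:

Initial array: [13, 19, 3, 1, 36, 32, 12, 7, 39]

Pointers start at i = 1, j = 8.
i stops at index 1 (arr[1]=19 > 13), j stops at index 7 (arr[7]=7 <= 13): swap arr[1] and arr[7], array becomes [13, 7, 3, 1, 36, 32, 12, 19, 39]
i stops at index 4 (arr[4]=36 > 13), j stops at index 6 (arr[6]=12 <= 13): swap arr[4] and arr[6], array becomes [13, 7, 3, 1, 12, 32, 36, 19, 39]
i ends at 5, j ends at 4: the pointers have crossed (j < i), so scanning stops.

Swap pivot arr[0] with arr[4] to place pivot at position 4: [12, 7, 3, 1, 13, 32, 36, 19, 39]
Pivot position: 4

After partitioning with pivot 13, the array becomes [12, 7, 3, 1, 13, 32, 36, 19, 39]. The pivot is placed at index 4. All elements to the left of the pivot are <= 13, and all elements to the right are > 13.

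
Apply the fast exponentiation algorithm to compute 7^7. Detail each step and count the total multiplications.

Computing 7^7 by squaring (build up from 7^1; each line after the first costs one multiplication):

7^1 = 7
7^2 = (7^1)^2 = 7^2 = 49
7^3 = 7 * 7^2 = 7 * 49 = 343
7^6 = (7^3)^2 = 343^2 = 117649
7^7 = 7 * 7^6 = 7 * 117649 = 823543

Result: 823543
Multiplications needed: 4 (4 lines after 7^1)

7^7 = 823543. Using exponentiation by squaring, this requires 4 multiplications. The key idea: if the exponent is even, square the half-power; if odd, multiply by the base once.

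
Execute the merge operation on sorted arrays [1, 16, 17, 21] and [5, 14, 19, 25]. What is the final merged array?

Merging process:

Compare 1 vs 5: take 1 from left. Merged: [1]
Compare 16 vs 5: take 5 from right. Merged: [1, 5]
Compare 16 vs 14: take 14 from right. Merged: [1, 5, 14]
Compare 16 vs 19: take 16 from left. Merged: [1, 5, 14, 16]
Compare 17 vs 19: take 17 from left. Merged: [1, 5, 14, 16, 17]
Compare 21 vs 19: take 19 from right. Merged: [1, 5, 14, 16, 17, 19]
Compare 21 vs 25: take 21 from left. Merged: [1, 5, 14, 16, 17, 19, 21]
Append remaining from right: [25]. Merged: [1, 5, 14, 16, 17, 19, 21, 25]

Final merged array: [1, 5, 14, 16, 17, 19, 21, 25]
Total comparisons: 7

The merged array is [1, 5, 14, 16, 17, 19, 21, 25], requiring 7 comparisons. The merge step runs in O(n) time where n is the total number of elements.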